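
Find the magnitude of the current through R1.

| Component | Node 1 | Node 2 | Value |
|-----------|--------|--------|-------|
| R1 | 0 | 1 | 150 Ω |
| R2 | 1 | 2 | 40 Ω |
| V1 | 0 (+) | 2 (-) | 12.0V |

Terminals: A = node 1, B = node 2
Nodal analysis, taking node 2 as the 0 V reference.
Source V1 fixes V_0 = 12 V.
KCL at each unknown node (sum of currents leaving = 0; resistances in Ω):
  Node 1: (V_1 - 12)/150 + (V_1 - 0)/40 = 0
Collecting terms: 0.03167 × V_1 = 0.08  =>  V_1 = 2.526 V
I_R1 = (V_0 - V_1)/R1 = (12 - 2.526)/150 = 0.06316 A
|I_R1| = 0.06316 A

Final answer: |I_R1| = 0.06316 A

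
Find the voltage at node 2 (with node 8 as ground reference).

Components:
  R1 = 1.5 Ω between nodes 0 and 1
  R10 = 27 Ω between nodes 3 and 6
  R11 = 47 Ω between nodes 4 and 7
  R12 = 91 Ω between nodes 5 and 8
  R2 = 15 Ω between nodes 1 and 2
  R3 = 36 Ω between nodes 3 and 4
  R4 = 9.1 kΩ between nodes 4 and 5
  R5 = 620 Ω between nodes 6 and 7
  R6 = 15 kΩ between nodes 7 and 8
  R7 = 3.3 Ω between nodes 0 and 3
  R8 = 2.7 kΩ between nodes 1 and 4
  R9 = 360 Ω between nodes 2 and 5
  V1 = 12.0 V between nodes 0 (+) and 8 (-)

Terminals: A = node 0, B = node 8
Nodal analysis, taking node 8 as the 0 V reference.
Source V1 fixes V_0 = 12 V.
KCL at each unknown node (sum of currents leaving = 0; resistances in Ω):
  Node 1: (V_1 - 12)/1.5 + (V_1 - V_2)/15 + (V_1 - V_4)/2700 = 0
  Node 2: (V_2 - V_1)/15 + (V_2 - V_5)/360 = 0
  Node 3: (V_3 - V_4)/36 + (V_3 - 12)/3.3 + (V_3 - V_6)/27 = 0
  Node 4: (V_4 - V_3)/36 + (V_4 - V_5)/9100 + (V_4 - V_1)/2700 + (V_4 - V_7)/47 = 0
  Node 5: (V_5 - V_4)/9100 + (V_5 - V_2)/360 + (V_5 - 0)/91 = 0
  Node 6: (V_6 - V_7)/620 + (V_6 - V_3)/27 = 0
  Node 7: (V_7 - V_6)/620 + (V_7 - 0)/15000 + (V_7 - V_4)/47 = 0
Collecting terms (coefficients in siemens):
  0.7337·V_1 - 0.06667·V_2 - 0.0003704·V_4 = 8
  0.06944·V_2 - 0.06667·V_1 - 0.002778·V_5 = 0
  0.3678·V_3 - 0.02778·V_4 - 0.03704·V_6 = 3.636
  0.04953·V_4 - 0.0003704·V_1 - 0.02778·V_3 - 0.0001099·V_5 - 0.02128·V_7 = 0
  0.01388·V_5 - 0.002778·V_2 - 0.0001099·V_4 = 0
  0.03865·V_6 - 0.03704·V_3 - 0.001613·V_7 = 0
  0.02296·V_7 - 0.02128·V_4 - 0.001613·V_6 = 0
Solving these 7 simultaneous equations (Gaussian elimination) gives:
  V_1 = 11.96 V, V_2 = 11.58 V, V_3 = 11.99 V, V_4 = 11.93 V
  V_5 = 2.413 V, V_6 = 11.99 V, V_7 = 11.9 V
The requested potential is V_2 = 11.58 V.

Final answer: V_2 = 11.58 V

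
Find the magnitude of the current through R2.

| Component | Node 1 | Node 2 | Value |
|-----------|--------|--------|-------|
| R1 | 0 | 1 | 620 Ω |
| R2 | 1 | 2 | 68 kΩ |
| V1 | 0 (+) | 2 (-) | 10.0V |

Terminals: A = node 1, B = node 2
Nodal analysis, taking node 2 as the 0 V reference.
Source V1 fixes V_0 = 10 V.
KCL at each unknown node (sum of currents leaving = 0; resistances in Ω):
  Node 1: (V_1 - 10)/620 + (V_1 - 0)/68000 = 0
Collecting terms: 0.001628 × V_1 = 0.01613  =>  V_1 = 9.91 V
I_R2 = (V_1 - V_2)/R2 = (9.91 - 0)/68000 = 0.0001457 A
|I_R2| = 0.0001457 A

Final answer: |I_R2| = 0.0001457 A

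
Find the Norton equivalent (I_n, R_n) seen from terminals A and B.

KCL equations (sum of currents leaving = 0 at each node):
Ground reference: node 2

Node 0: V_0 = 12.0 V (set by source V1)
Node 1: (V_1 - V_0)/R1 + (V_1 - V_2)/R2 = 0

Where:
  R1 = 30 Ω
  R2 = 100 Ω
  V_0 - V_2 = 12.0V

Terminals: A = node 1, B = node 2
Find the Thévenin equivalent first; then I_n = V_th/R_th and R_n = R_th.
Step 1 — V_th is the open-circuit voltage V_A - V_B (nothing connected across the terminals).
Nodal analysis, taking node 2 as the 0 V reference.
Source V1 fixes V_0 = 12 V.
KCL at each unknown node (sum of currents leaving = 0; resistances in Ω):
  Node 1: (V_1 - 12)/30 + (V_1 - 0)/100 = 0
Collecting terms: 0.04333 × V_1 = 0.4  =>  V_1 = 9.231 V
V_th = V_1 - V_2 = 9.231 - 0 = 9.231 V
Step 2 — R_th: zero the source — replace V1 by a short circuit (node 2 merges into node 0) — and find the resistance seen between A (node 1) and B (node 0).
Reduce the network between node 1 (A) and node 0 (B) by series/parallel combination:
  Rp1 = R1 ‖ R2 (parallel, both between nodes 0 and 1) = 1/(1/30 + 1/100) = 23.08 Ω
R_th = 23.08 Ω
I_n = V_th/R_th = 9.231/23.08 = 0.4 A, and R_n = R_th = 23.08 Ω

Final answer: I_n = 0.4 A, R_n = 23.08 Ω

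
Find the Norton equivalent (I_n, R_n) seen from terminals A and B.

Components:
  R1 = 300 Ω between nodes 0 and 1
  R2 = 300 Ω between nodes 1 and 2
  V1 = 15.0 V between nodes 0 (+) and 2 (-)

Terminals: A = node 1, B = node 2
Find the Thévenin equivalent first; then I_n = V_th/R_th and R_n = R_th.
Step 1 — V_th is the open-circuit voltage V_A - V_B (nothing connected across the terminals).
Nodal analysis, taking node 2 as the 0 V reference.
Source V1 fixes V_0 = 15 V.
KCL at each unknown node (sum of currents leaving = 0; resistances in Ω):
  Node 1: (V_1 - 15)/300 + (V_1 - 0)/300 = 0
Collecting terms: 0.006667 × V_1 = 0.05  =>  V_1 = 7.5 V
V_th = V_1 - V_2 = 7.5 - 0 = 7.5 V
Step 2 — R_th: zero the source — replace V1 by a short circuit (node 2 merges into node 0) — and find the resistance seen between A (node 1) and B (node 0).
Reduce the network between node 1 (A) and node 0 (B) by series/parallel combination:
  Rp1 = R1 ‖ R2 (parallel, both between nodes 0 and 1) = 1/(1/300 + 1/300) = 150 Ω
R_th = 150 Ω
I_n = V_th/R_th = 7.5/150 = 0.05 A, and R_n = R_th = 150 Ω

Final answer: I_n = 0.05 A, R_n = 150 Ω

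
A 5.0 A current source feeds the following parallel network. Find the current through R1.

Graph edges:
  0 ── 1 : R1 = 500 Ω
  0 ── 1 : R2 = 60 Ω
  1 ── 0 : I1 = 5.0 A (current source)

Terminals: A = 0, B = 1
All resistors sit directly between nodes 0 and 1, so they are in parallel and share one voltage V; the full source current 5 A splits among them.
1/R_par = 1/500 + 1/60 = 0.01867 S  =>  R_par = 53.57 Ω
V = I × R_par = 5 × 53.57 = 267.9 V
I_R1 = V/R1 = 267.9/500 = 0.5357 A

Final answer: 0.5357 A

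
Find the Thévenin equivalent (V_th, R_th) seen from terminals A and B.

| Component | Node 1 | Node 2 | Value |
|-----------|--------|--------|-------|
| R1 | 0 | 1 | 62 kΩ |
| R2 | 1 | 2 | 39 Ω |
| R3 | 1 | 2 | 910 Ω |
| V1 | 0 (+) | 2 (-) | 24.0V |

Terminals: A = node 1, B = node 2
Step 1 — V_th is the open-circuit voltage V_A - V_B (nothing connected across the terminals).
Nodal analysis, taking node 2 as the 0 V reference.
Source V1 fixes V_0 = 24 V.
KCL at each unknown node (sum of currents leaving = 0; resistances in Ω):
  Node 1: (V_1 - 24)/62000 + (V_1 - 0)/39 + (V_1 - 0)/910 = 0
Collecting terms: 0.02676 × V_1 = 0.0003871  =>  V_1 = 0.01447 V
V_th = V_1 - V_2 = 0.01447 - 0 = 0.01447 V
Step 2 — R_th: zero the source — replace V1 by a short circuit (node 2 merges into node 0) — and find the resistance seen between A (node 1) and B (node 0).
Reduce the network between node 1 (A) and node 0 (B) by series/parallel combination:
  Rp1 = R1 ‖ R2 ‖ R3 (parallel, all between nodes 0 and 1) = 1/(1/62000 + 1/39 + 1/910) = 37.37 Ω
R_th = 37.37 Ω

Final answer: V_th = 0.01447 V, R_th = 37.37 Ω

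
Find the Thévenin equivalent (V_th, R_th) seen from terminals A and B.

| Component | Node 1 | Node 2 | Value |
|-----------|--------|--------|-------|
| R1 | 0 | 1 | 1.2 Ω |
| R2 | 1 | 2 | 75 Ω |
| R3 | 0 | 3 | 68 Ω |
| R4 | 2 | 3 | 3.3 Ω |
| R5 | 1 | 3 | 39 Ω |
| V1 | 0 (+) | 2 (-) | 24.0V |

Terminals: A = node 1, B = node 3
Step 1 — V_th is the open-circuit voltage V_A - V_B (nothing connected across the terminals).
Nodal analysis, taking node 2 as the 0 V reference.
Source V1 fixes V_0 = 24 V.
KCL at each unknown node (sum of currents leaving = 0; resistances in Ω):
  Node 1: (V_1 - 24)/1.2 + (V_1 - 0)/75 + (V_1 - V_3)/39 = 0
  Node 3: (V_3 - 24)/68 + (V_3 - 0)/3.3 + (V_3 - V_1)/39 = 0
Collecting terms (coefficients in siemens):
  0.8723·V_1 - 0.02564·V_3 = 20
  0.3434·V_3 - 0.02564·V_1 = 0.3529
Determinant D = (0.8723)(0.3434) - (-0.02564)(-0.02564) = 0.2989
V_1 = [(20)(0.3434) - (-0.02564)(0.3529)]/D = 23.01 V
V_3 = [(0.8723)(0.3529) - (20)(-0.02564)]/D = 2.746 V
V_th = V_1 - V_3 = 23.01 - 2.746 = 20.26 V
Step 2 — R_th: zero the source — replace V1 by a short circuit (node 2 merges into node 0) — and find the resistance seen between A (node 1) and B (node 3).
Reduce the network between node 1 (A) and node 3 (B) by series/parallel combination:
  Rp1 = R1 ‖ R2 (parallel, both between nodes 0 and 1) = 1/(1/1.2 + 1/75) = 1.181 Ω
  Rp2 = R3 ‖ R4 (parallel, both between nodes 0 and 3) = 1/(1/68 + 1/3.3) = 3.147 Ω
  Rs1 = Rp1 + Rp2 (series, joined only at node 0) = 1.181 + 3.147 = 4.328 Ω
  Rp3 = R5 ‖ Rs1 (parallel, both between nodes 1 and 3) = 1/(1/39 + 1/4.328) = 3.896 Ω
R_th = 3.896 Ω

Final answer: V_th = 20.26 V, R_th = 3.896 Ω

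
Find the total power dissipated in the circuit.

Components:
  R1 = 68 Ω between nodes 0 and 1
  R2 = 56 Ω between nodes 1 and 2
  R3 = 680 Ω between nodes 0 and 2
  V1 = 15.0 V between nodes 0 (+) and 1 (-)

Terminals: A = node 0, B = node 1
Nodal analysis, taking node 1 as the 0 V reference.
Source V1 fixes V_0 = 15 V.
KCL at each unknown node (sum of currents leaving = 0; resistances in Ω):
  Node 2: (V_2 - 0)/56 + (V_2 - 15)/680 = 0
Collecting terms: 0.01933 × V_2 = 0.02206  =>  V_2 = 1.141 V
Power in each resistor, P = (ΔV)²/R:
  P_R1 = (15 - 0)²/68 = 3.309 W
  P_R2 = (0 - 1.141)²/56 = 0.02326 W
  P_R3 = (15 - 1.141)²/680 = 0.2824 W
P_total = P_R1 + P_R2 + P_R3 = 3.615 W

Final answer: 3.615 W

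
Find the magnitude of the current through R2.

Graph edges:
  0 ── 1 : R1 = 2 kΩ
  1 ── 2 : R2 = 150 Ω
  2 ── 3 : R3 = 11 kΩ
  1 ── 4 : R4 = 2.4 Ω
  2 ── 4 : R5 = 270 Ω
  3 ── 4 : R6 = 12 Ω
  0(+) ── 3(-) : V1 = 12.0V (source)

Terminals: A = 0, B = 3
Nodal analysis, taking node 3 as the 0 V reference.
Source V1 fixes V_0 = 12 V.
KCL at each unknown node (sum of currents leaving = 0; resistances in Ω):
  Node 1: (V_1 - 12)/2000 + (V_1 - V_2)/150 + (V_1 - V_4)/2.4 = 0
  Node 2: (V_2 - V_1)/150 + (V_2 - 0)/11000 + (V_2 - V_4)/270 = 0
  Node 4: (V_4 - V_1)/2.4 + (V_4 - V_2)/270 + (V_4 - 0)/12 = 0
Collecting terms (coefficients in siemens):
  0.4238·V_1 - 0.006667·V_2 - 0.4167·V_4 = 0.006
  0.01046·V_2 - 0.006667·V_1 - 0.003704·V_4 = 0
  0.5037·V_4 - 0.4167·V_1 - 0.003704·V_2 = 0
Solving these 3 simultaneous equations (Gaussian elimination) gives:
  V_1 = 0.0856 V, V_2 = 0.07983 V, V_4 = 0.0714 V
I_R2 = (V_1 - V_2)/R2 = (0.0856 - 0.07983)/150 = 0.00003849 A
|I_R2| = 0.00003849 A

Final answer: |I_R2| = 3.849e-05 A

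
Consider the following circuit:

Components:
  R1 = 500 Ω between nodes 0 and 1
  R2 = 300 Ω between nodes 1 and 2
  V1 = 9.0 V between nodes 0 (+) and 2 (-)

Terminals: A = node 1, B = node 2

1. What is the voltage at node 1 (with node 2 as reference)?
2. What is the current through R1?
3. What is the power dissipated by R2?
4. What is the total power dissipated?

Nodal analysis, taking node 2 as the 0 V reference.
Source V1 fixes V_0 = 9 V.
KCL at each unknown node (sum of currents leaving = 0; resistances in Ω):
  Node 1: (V_1 - 9)/500 + (V_1 - 0)/300 = 0
Collecting terms: 0.005333 × V_1 = 0.018  =>  V_1 = 3.375 V
Part 1:
  Read off the nodal solution: V_1 = 3.375 V
Part 2:
  I_R1 = (V_0 - V_1)/R1 = (9 - 3.375)/500 = 0.01125 A
  Magnitude: I_R1 = 0.01125 A
Part 3:
  I_R2 = (V_1 - V_2)/R2 = (3.375 - 0)/300 = 0.01125 A
  P_R2 = I_R2² × R2 = (0.01125)² × 300 = 0.03797 W
Part 4:
  Power in each resistor, P = (ΔV)²/R:
    P_R1 = (9 - 3.375)²/500 = 0.06328 W
    P_R2 = (3.375 - 0)²/300 = 0.03797 W
  P_total = P_R1 + P_R2 = 0.1013 W

Final answers:
1. V_1 = 3.375 V
2. I_R1 = 0.01125 A
3. P_R2 = 0.03797 W
4. P_total = 0.1013 W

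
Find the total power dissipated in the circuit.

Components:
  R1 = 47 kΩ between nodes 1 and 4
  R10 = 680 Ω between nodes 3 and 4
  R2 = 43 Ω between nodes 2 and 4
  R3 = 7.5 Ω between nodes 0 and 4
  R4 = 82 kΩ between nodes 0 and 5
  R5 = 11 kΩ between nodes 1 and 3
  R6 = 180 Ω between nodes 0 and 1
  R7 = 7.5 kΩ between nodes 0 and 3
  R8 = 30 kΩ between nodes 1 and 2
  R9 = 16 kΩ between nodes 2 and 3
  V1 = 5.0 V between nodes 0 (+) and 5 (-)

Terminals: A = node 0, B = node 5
Nodal analysis, taking node 5 as the 0 V reference.
Source V1 fixes V_0 = 5 V.
KCL at each unknown node (sum of currents leaving = 0; resistances in Ω):
  Node 1: (V_1 - V_4)/47000 + (V_1 - V_3)/11000 + (V_1 - 5)/180 + (V_1 - V_2)/30000 = 0
  Node 2: (V_2 - V_4)/43 + (V_2 - V_1)/30000 + (V_2 - V_3)/16000 = 0
  Node 3: (V_3 - V_1)/11000 + (V_3 - 5)/7500 + (V_3 - V_2)/16000 + (V_3 - V_4)/680 = 0
  Node 4: (V_4 - V_1)/47000 + (V_4 - V_2)/43 + (V_4 - 5)/7.5 + (V_4 - V_3)/680 = 0
Collecting terms (coefficients in siemens):
  0.005701·V_1 - 0.00003333·V_2 - 0.00009091·V_3 - 0.00002128·V_4 = 0.02778
  0.02335·V_2 - 0.00003333·V_1 - 0.0000625·V_3 - 0.02326·V_4 = 0
  0.001757·V_3 - 0.00009091·V_1 - 0.0000625·V_2 - 0.001471·V_4 = 0.0006667
  0.1581·V_4 - 0.00002128·V_1 - 0.02326·V_2 - 0.001471·V_3 = 0.6667
Solving these 4 simultaneous equations (Gaussian elimination) gives:
  V_1 = 5 V, V_2 = 5 V, V_3 = 5 V, V_4 = 5 V
Power in each resistor, P = (ΔV)²/R:
  P_R1 = (5 - 5)²/47000 = 0 W
  P_R2 = (5 - 5)²/43 = 0 W
  P_R3 = (5 - 5)²/7.5 = 0 W
  P_R4 = (5 - 0)²/82000 = 0.0003049 W
  P_R5 = (5 - 5)²/11000 = 0 W
  P_R6 = (5 - 5)²/180 = 0 W
  P_R7 = (5 - 5)²/7500 = 0 W
  P_R8 = (5 - 5)²/30000 = 0 W
  P_R9 = (5 - 5)²/16000 = 0 W
  P_R10 = (5 - 5)²/680 = 0 W
P_total = P_R1 + P_R2 + P_R3 + P_R4 + P_R5 + P_R6 + P_R7 + P_R8 + P_R9 + P_R10 = 0.0003049 W

Final answer: 0.0003049 W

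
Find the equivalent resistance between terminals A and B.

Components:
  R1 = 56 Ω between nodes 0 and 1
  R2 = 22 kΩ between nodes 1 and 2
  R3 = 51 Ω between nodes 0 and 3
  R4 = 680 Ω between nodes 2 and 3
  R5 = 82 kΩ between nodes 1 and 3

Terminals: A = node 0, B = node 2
The network is not a plain series/parallel combination. Inject a 1 A test current into terminal A (node 0) and return it from terminal B (node 2); then R_eq = V_A / (1 A).
Nodal analysis, taking node 2 as the 0 V reference.
Current source I_test pushes 1 A into node 0 and draws it out of node 2.
KCL at each unknown node (sum of currents leaving = 0; resistances in Ω):
  Node 0: (V_0 - V_1)/56 + (V_0 - V_3)/51 - 1 = 0
  Node 1: (V_1 - V_0)/56 + (V_1 - 0)/22000 + (V_1 - V_3)/82000 = 0
  Node 3: (V_3 - V_0)/51 + (V_3 - V_1)/82000 + (V_3 - 0)/680 = 0
Collecting terms (coefficients in siemens):
  0.03746·V_0 - 0.01786·V_1 - 0.01961·V_3 = 1
  0.01791·V_1 - 0.01786·V_0 - 0.0000122·V_3 = 0
  0.02109·V_3 - 0.01961·V_0 - 0.0000122·V_1 = 0
Solving these 3 simultaneous equations (Gaussian elimination) gives:
  V_0 = 707.5 V, V_1 = 705.7 V, V_3 = 658.2 V
R_eq = V_0 / 1 A = 707.5 Ω

Final answer: 707.5 Ω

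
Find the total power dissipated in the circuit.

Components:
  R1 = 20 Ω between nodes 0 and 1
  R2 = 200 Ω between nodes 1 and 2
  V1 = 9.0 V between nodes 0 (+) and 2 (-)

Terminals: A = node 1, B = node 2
Nodal analysis, taking node 2 as the 0 V reference.
Source V1 fixes V_0 = 9 V.
KCL at each unknown node (sum of currents leaving = 0; resistances in Ω):
  Node 1: (V_1 - 9)/20 + (V_1 - 0)/200 = 0
Collecting terms: 0.055 × V_1 = 0.45  =>  V_1 = 8.182 V
Power in each resistor, P = (ΔV)²/R:
  P_R1 = (9 - 8.182)²/20 = 0.03347 W
  P_R2 = (8.182 - 0)²/200 = 0.3347 W
P_total = P_R1 + P_R2 = 0.3682 W

Final answer: 0.3682 W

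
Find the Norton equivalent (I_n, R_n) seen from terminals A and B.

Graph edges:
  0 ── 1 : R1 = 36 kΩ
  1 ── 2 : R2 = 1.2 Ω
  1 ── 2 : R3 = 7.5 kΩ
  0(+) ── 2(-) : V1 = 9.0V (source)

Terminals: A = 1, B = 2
Find the Thévenin equivalent first; then I_n = V_th/R_th and R_n = R_th.
Step 1 — V_th is the open-circuit voltage V_A - V_B (nothing connected across the terminals).
Nodal analysis, taking node 2 as the 0 V reference.
Source V1 fixes V_0 = 9 V.
KCL at each unknown node (sum of currents leaving = 0; resistances in Ω):
  Node 1: (V_1 - 9)/36000 + (V_1 - 0)/1.2 + (V_1 - 0)/7500 = 0
Collecting terms: 0.8335 × V_1 = 0.00025  =>  V_1 = 0.0002999 V
V_th = V_1 - V_2 = 0.0002999 - 0 = 0.0002999 V
Step 2 — R_th: zero the source — replace V1 by a short circuit (node 2 merges into node 0) — and find the resistance seen between A (node 1) and B (node 0).
Reduce the network between node 1 (A) and node 0 (B) by series/parallel combination:
  Rp1 = R1 ‖ R2 ‖ R3 (parallel, all between nodes 0 and 1) = 1/(1/36000 + 1/1.2 + 1/7500) = 1.2 Ω
R_th = 1.2 Ω
I_n = V_th/R_th = 0.0002999/1.2 = 0.00025 A, and R_n = R_th = 1.2 Ω

Final answer: I_n = 0.00025 A, R_n = 1.2 Ω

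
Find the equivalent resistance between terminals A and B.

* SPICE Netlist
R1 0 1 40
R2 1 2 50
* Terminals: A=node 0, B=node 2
Reduce the network between node 0 (A) and node 2 (B) by series/parallel combination:
  Rs1 = R1 + R2 (series, joined only at node 1) = 40 + 50 = 90 Ω
R_eq = 90 Ω

Final answer: 90 Ω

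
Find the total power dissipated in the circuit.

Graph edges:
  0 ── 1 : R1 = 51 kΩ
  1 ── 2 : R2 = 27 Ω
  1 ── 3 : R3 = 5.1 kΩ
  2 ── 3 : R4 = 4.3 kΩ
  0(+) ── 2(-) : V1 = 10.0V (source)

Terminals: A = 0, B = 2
Nodal analysis, taking node 2 as the 0 V reference.
Source V1 fixes V_0 = 10 V.
KCL at each unknown node (sum of currents leaving = 0; resistances in Ω):
  Node 1: (V_1 - 10)/51000 + (V_1 - 0)/27 + (V_1 - V_3)/5100 = 0
  Node 3: (V_3 - V_1)/5100 + (V_3 - 0)/4300 = 0
Collecting terms (coefficients in siemens):
  0.03725·V_1 - 0.0001961·V_3 = 0.0001961
  0.0004286·V_3 - 0.0001961·V_1 = 0
Determinant D = (0.03725)(0.0004286) - (-0.0001961)(-0.0001961) = 0.00001593
V_1 = [(0.0001961)(0.0004286) - (-0.0001961)(0)]/D = 0.005276 V
V_3 = [(0.03725)(0) - (0.0001961)(-0.0001961)]/D = 0.002414 V
Power in each resistor, P = (ΔV)²/R:
  P_R1 = (10 - 0.005276)²/51000 = 0.001959 W
  P_R2 = (0.005276 - 0)²/27 = 0.000001031 W
  P_R3 = (0.005276 - 0.002414)²/5100 = 0.000000001607 W
  P_R4 = (0 - 0.002414)²/4300 = 0.000000001355 W
P_total = P_R1 + P_R2 + P_R3 + P_R4 = 0.00196 W

Final answer: 0.00196 W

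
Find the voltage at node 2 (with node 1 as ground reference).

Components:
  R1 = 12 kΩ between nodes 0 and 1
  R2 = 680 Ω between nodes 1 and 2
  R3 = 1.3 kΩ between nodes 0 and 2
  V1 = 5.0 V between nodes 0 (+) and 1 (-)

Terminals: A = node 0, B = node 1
Nodal analysis, taking node 1 as the 0 V reference.
Source V1 fixes V_0 = 5 V.
KCL at each unknown node (sum of currents leaving = 0; resistances in Ω):
  Node 2: (V_2 - 0)/680 + (V_2 - 5)/1300 = 0
Collecting terms: 0.00224 × V_2 = 0.003846  =>  V_2 = 1.717 V
The requested potential is V_2 = 1.717 V.

Final answer: V_2 = 1.717 V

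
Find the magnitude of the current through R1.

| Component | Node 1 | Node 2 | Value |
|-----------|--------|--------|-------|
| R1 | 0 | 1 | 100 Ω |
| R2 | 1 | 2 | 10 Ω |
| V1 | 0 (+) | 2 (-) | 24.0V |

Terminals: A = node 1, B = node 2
Nodal analysis, taking node 2 as the 0 V reference.
Source V1 fixes V_0 = 24 V.
KCL at each unknown node (sum of currents leaving = 0; resistances in Ω):
  Node 1: (V_1 - 24)/100 + (V_1 - 0)/10 = 0
Collecting terms: 0.11 × V_1 = 0.24  =>  V_1 = 2.182 V
I_R1 = (V_0 - V_1)/R1 = (24 - 2.182)/100 = 0.2182 A
|I_R1| = 0.2182 A

Final answer: |I_R1| = 0.2182 A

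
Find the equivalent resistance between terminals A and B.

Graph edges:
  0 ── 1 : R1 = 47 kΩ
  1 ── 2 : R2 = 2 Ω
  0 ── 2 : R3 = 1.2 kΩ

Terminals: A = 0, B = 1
Reduce the network between node 0 (A) and node 1 (B) by series/parallel combination:
  Rs1 = R3 + R2 (series, joined only at node 2) = 1200 + 2 = 1202 Ω
  Rp1 = R1 ‖ Rs1 (parallel, both between nodes 0 and 1) = 1/(1/47000 + 1/1202) = 1172 Ω
R_eq = 1.172 kΩ

Final answer: 1.172 kΩ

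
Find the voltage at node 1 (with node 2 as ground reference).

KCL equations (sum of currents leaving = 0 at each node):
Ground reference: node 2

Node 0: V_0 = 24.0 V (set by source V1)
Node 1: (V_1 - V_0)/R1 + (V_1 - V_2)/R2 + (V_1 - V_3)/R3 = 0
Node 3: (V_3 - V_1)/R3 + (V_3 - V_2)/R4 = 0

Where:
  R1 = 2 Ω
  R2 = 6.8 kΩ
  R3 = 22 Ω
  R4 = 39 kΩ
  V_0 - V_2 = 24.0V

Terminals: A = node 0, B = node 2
Nodal analysis, taking node 2 as the 0 V reference.
Source V1 fixes V_0 = 24 V.
KCL at each unknown node (sum of currents leaving = 0; resistances in Ω):
  Node 1: (V_1 - 24)/2 + (V_1 - 0)/6800 + (V_1 - V_3)/22 = 0
  Node 3: (V_3 - V_1)/22 + (V_3 - 0)/39000 = 0
Collecting terms (coefficients in siemens):
  0.5456·V_1 - 0.04545·V_3 = 12
  0.04548·V_3 - 0.04545·V_1 = 0
Determinant D = (0.5456)(0.04548) - (-0.04545)(-0.04545) = 0.02275
V_1 = [(12)(0.04548) - (-0.04545)(0)]/D = 23.99 V
V_3 = [(0.5456)(0) - (12)(-0.04545)]/D = 23.98 V
The requested potential is V_1 = 23.99 V.

Final answer: V_1 = 23.99 V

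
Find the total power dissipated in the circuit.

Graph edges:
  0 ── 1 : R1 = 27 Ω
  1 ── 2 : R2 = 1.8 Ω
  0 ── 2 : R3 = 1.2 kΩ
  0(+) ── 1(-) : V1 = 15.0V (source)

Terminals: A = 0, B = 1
Nodal analysis, taking node 1 as the 0 V reference.
Source V1 fixes V_0 = 15 V.
KCL at each unknown node (sum of currents leaving = 0; resistances in Ω):
  Node 2: (V_2 - 0)/1.8 + (V_2 - 15)/1200 = 0
Collecting terms: 0.5564 × V_2 = 0.0125  =>  V_2 = 0.02247 V
Power in each resistor, P = (ΔV)²/R:
  P_R1 = (15 - 0)²/27 = 8.333 W
  P_R2 = (0 - 0.02247)²/1.8 = 0.0002804 W
  P_R3 = (15 - 0.02247)²/1200 = 0.1869 W
P_total = P_R1 + P_R2 + P_R3 = 8.521 W

Final answer: 8.521 W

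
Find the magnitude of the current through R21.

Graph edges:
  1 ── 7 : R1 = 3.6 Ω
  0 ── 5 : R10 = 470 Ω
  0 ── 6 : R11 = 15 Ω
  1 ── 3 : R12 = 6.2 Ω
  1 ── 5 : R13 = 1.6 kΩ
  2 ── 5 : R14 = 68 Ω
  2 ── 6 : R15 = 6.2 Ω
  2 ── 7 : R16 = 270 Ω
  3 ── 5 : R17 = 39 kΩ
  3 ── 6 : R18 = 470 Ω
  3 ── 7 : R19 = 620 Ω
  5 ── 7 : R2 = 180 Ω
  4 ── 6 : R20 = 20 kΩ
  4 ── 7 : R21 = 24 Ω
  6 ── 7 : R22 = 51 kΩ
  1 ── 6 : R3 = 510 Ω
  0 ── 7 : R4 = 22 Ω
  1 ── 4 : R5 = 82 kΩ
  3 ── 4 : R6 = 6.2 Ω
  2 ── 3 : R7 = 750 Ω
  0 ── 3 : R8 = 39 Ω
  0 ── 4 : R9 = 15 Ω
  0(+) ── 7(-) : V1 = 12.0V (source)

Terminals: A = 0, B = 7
Nodal analysis, taking node 7 as the 0 V reference.
Source V1 fixes V_0 = 12 V.
KCL at each unknown node (sum of currents leaving = 0; resistances in Ω):
  Node 1: (V_1 - 0)/3.6 + (V_1 - V_6)/510 + (V_1 - V_4)/82000 + (V_1 - V_3)/6.2 + (V_1 - V_5)/1600 = 0
  Node 2: (V_2 - V_3)/750 + (V_2 - V_5)/68 + (V_2 - V_6)/6.2 + (V_2 - 0)/270 = 0
  Node 3: (V_3 - V_4)/6.2 + (V_3 - V_2)/750 + (V_3 - 12)/39 + (V_3 - V_1)/6.2 + (V_3 - V_5)/39000 + (V_3 - V_6)/470 + (V_3 - 0)/620 = 0
  Node 4: (V_4 - V_1)/82000 + (V_4 - V_3)/6.2 + (V_4 - 12)/15 + (V_4 - V_6)/20000 + (V_4 - 0)/24 = 0
  Node 5: (V_5 - 0)/180 + (V_5 - 12)/470 + (V_5 - V_1)/1600 + (V_5 - V_2)/68 + (V_5 - V_3)/39000 = 0
  Node 6: (V_6 - V_1)/510 + (V_6 - 12)/15 + (V_6 - V_2)/6.2 + (V_6 - V_3)/470 + (V_6 - V_4)/20000 + (V_6 - 0)/51000 = 0
Collecting terms (coefficients in siemens):
  0.4417·V_1 - 0.1613·V_3 - 0.0000122·V_4 - 0.000625·V_5 - 0.001961·V_6 = 0
  0.181·V_2 - 0.001333·V_3 - 0.01471·V_5 - 0.1613·V_6 = 0
  0.3533·V_3 - 0.1613·V_1 - 0.001333·V_2 - 0.1613·V_4 - 0.00002564·V_5 - 0.002128·V_6 = 0.3077
  0.2697·V_4 - 0.0000122·V_1 - 0.1613·V_3 - 0.00005·V_6 = 0.8
  0.02304·V_5 - 0.000625·V_1 - 0.01471·V_2 - 0.00002564·V_3 = 0.02553
  0.2321·V_6 - 0.001961·V_1 - 0.1613·V_2 - 0.002128·V_3 - 0.00005·V_4 = 0.8
Solving these 6 simultaneous equations (Gaussian elimination) gives:
  V_1 = 1.59 V, V_2 = 9.855 V, V_3 = 4.198 V, V_4 = 5.479 V
  V_5 = 7.446 V, V_6 = 10.35 V
I_R21 = (V_4 - V_7)/R21 = (5.479 - 0)/24 = 0.2283 A
|I_R21| = 0.2283 A

Final answer: |I_R21| = 0.2283 A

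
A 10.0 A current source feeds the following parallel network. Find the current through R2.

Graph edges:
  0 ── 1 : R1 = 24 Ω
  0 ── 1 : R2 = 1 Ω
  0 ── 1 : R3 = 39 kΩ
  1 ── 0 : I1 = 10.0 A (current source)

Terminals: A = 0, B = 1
All resistors sit directly between nodes 0 and 1, so they are in parallel and share one voltage V; the full source current 10 A splits among them.
1/R_par = 1/24 + 1/1 + 1/39000 = 1.042 S  =>  R_par = 0.96 Ω
V = I × R_par = 10 × 0.96 = 9.6 V
I_R2 = V/R2 = 9.6/1 = 9.6 A

Final answer: 9.6 A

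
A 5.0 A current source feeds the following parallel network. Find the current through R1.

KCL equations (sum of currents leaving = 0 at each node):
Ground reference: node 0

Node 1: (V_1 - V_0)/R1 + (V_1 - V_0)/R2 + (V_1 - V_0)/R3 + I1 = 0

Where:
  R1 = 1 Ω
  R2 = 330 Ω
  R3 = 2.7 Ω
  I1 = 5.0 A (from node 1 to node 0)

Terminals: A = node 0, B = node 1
All resistors sit directly between nodes 0 and 1, so they are in parallel and share one voltage V; the full source current 5 A splits among them.
1/R_par = 1/1 + 1/330 + 1/2.7 = 1.373 S  =>  R_par = 0.7281 Ω
V = I × R_par = 5 × 0.7281 = 3.641 V
I_R1 = V/R1 = 3.641/1 = 3.641 A

Final answer: 3.641 A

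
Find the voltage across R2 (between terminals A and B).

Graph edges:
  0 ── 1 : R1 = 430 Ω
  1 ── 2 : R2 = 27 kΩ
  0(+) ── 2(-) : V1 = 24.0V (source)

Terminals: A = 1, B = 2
R1 and R2 are in series across V1 (node 0 → node 1 → node 2), and the output A–B is taken across R2, so this is a voltage divider.
Series current: I = V1/(R1 + R2) = 24/(430 + 27000) = 24/27430 = 0.000875 A
V_R2 = I × R2 = V1 × R2/(R1 + R2) = 24 × 27000/27430 = 23.62 V

Final answer: 23.62 V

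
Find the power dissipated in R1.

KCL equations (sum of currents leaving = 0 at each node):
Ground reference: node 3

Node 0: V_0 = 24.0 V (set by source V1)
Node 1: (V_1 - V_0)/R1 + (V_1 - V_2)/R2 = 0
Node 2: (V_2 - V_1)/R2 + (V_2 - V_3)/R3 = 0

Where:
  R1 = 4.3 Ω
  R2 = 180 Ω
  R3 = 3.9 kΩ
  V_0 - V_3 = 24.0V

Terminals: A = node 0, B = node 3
Nodal analysis, taking node 3 as the 0 V reference.
Source V1 fixes V_0 = 24 V.
KCL at each unknown node (sum of currents leaving = 0; resistances in Ω):
  Node 1: (V_1 - 24)/4.3 + (V_1 - V_2)/180 = 0
  Node 2: (V_2 - V_1)/180 + (V_2 - 0)/3900 = 0
Collecting terms (coefficients in siemens):
  0.2381·V_1 - 0.005556·V_2 = 5.581
  0.005812·V_2 - 0.005556·V_1 = 0
Determinant D = (0.2381)(0.005812) - (-0.005556)(-0.005556) = 0.001353
V_1 = [(5.581)(0.005812) - (-0.005556)(0)]/D = 23.97 V
V_2 = [(0.2381)(0) - (5.581)(-0.005556)]/D = 22.92 V
I_R1 = (V_0 - V_1)/R1 = (24 - 23.97)/4.3 = 0.005876 A
P_R1 = I_R1² × R1 = (0.005876)² × 4.3 = 0.0001485 W

Final answer: 0.0001485 W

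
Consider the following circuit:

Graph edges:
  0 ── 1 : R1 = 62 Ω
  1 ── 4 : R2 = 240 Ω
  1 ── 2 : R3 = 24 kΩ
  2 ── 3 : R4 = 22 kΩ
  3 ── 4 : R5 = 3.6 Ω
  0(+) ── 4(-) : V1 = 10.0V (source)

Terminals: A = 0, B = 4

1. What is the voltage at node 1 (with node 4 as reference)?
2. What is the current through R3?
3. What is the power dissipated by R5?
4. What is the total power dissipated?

Nodal analysis, taking node 4 as the 0 V reference.
Source V1 fixes V_0 = 10 V.
KCL at each unknown node (sum of currents leaving = 0; resistances in Ω):
  Node 1: (V_1 - 10)/62 + (V_1 - 0)/240 + (V_1 - V_2)/24000 = 0
  Node 2: (V_2 - V_1)/24000 + (V_2 - V_3)/22000 = 0
  Node 3: (V_3 - V_2)/22000 + (V_3 - 0)/3.6 = 0
Collecting terms (coefficients in siemens):
  0.02034·V_1 - 0.00004167·V_2 = 0.1613
  0.00008712·V_2 - 0.00004167·V_1 - 0.00004545·V_3 = 0
  0.2778·V_3 - 0.00004545·V_2 = 0
Solving these 3 simultaneous equations (Gaussian elimination) gives:
  V_1 = 7.939 V, V_2 = 3.797 V, V_3 = 0.0006212 V
Part 1:
  Read off the nodal solution: V_1 = 7.939 V
Part 2:
  I_R3 = (V_1 - V_2)/R3 = (7.939 - 3.797)/24000 = 0.0001726 A
  Magnitude: I_R3 = 0.0001726 A
Part 3:
  I_R5 = (V_3 - V_4)/R5 = (0.0006212 - 0)/3.6 = 0.0001726 A
  P_R5 = I_R5² × R5 = (0.0001726)² × 3.6 = 0.0000001072 W
Part 4:
  Power in each resistor, P = (ΔV)²/R:
    P_R1 = (10 - 7.939)²/62 = 0.06854 W
    P_R2 = (7.939 - 0)²/240 = 0.2626 W
    P_R3 = (7.939 - 3.797)²/24000 = 0.0007147 W
    P_R4 = (3.797 - 0.0006212)²/22000 = 0.0006551 W
    P_R5 = (0.0006212 - 0)²/3.6 = 0.0000001072 W
  P_total = P_R1 + P_R2 + P_R3 + P_R4 + P_R5 = 0.3325 W

Final answers:
1. V_1 = 7.939 V
2. I_R3 = 0.0001726 A
3. P_R5 = 1.072e-07 W
4. P_total = 0.3325 W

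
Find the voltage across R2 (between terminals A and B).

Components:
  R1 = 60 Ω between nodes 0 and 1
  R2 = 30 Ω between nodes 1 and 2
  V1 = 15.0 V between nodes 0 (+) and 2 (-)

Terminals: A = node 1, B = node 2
R1 and R2 are in series across V1 (node 0 → node 1 → node 2), and the output A–B is taken across R2, so this is a voltage divider.
Series current: I = V1/(R1 + R2) = 15/(60 + 30) = 15/90 = 0.1667 A
V_R2 = I × R2 = V1 × R2/(R1 + R2) = 15 × 30/90 = 5 V

Final answer: 5 V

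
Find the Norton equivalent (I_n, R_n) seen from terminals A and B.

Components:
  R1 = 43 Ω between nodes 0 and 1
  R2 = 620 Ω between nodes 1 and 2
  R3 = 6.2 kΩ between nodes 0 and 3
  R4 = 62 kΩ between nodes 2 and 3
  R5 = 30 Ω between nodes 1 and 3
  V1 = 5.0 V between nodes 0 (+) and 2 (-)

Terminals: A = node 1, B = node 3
Find the Thévenin equivalent first; then I_n = V_th/R_th and R_n = R_th.
Step 1 — V_th is the open-circuit voltage V_A - V_B (nothing connected across the terminals).
Nodal analysis, taking node 2 as the 0 V reference.
Source V1 fixes V_0 = 5 V.
KCL at each unknown node (sum of currents leaving = 0; resistances in Ω):
  Node 1: (V_1 - 5)/43 + (V_1 - 0)/620 + (V_1 - V_3)/30 = 0
  Node 3: (V_3 - 5)/6200 + (V_3 - 0)/62000 + (V_3 - V_1)/30 = 0
Collecting terms (coefficients in siemens):
  0.0582·V_1 - 0.03333·V_3 = 0.1163
  0.03351·V_3 - 0.03333·V_1 = 0.0008065
Determinant D = (0.0582)(0.03351) - (-0.03333)(-0.03333) = 0.0008393
V_1 = [(0.1163)(0.03351) - (-0.03333)(0.0008065)]/D = 4.675 V
V_3 = [(0.0582)(0.0008065) - (0.1163)(-0.03333)]/D = 4.674 V
V_th = V_1 - V_3 = 4.675 - 4.674 = 0.0006848 V
Step 2 — R_th: zero the source — replace V1 by a short circuit (node 2 merges into node 0) — and find the resistance seen between A (node 1) and B (node 3).
Reduce the network between node 1 (A) and node 3 (B) by series/parallel combination:
  Rp1 = R1 ‖ R2 (parallel, both between nodes 0 and 1) = 1/(1/43 + 1/620) = 40.21 Ω
  Rp2 = R3 ‖ R4 (parallel, both between nodes 0 and 3) = 1/(1/6200 + 1/62000) = 5636 Ω
  Rs1 = Rp1 + Rp2 (series, joined only at node 0) = 40.21 + 5636 = 5677 Ω
  Rp3 = R5 ‖ Rs1 (parallel, both between nodes 1 and 3) = 1/(1/30 + 1/5677) = 29.84 Ω
R_th = 29.84 Ω
I_n = V_th/R_th = 0.0006848/29.84 = 0.00002295 A, and R_n = R_th = 29.84 Ω

Final answer: I_n = 2.295e-05 A, R_n = 29.84 Ω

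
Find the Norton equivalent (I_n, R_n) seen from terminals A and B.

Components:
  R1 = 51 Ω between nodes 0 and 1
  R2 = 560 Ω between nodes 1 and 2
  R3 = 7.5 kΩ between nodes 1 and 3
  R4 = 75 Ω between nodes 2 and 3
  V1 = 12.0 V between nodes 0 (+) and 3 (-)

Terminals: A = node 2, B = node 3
Find the Thévenin equivalent first; then I_n = V_th/R_th and R_n = R_th.
Step 1 — V_th is the open-circuit voltage V_A - V_B (nothing connected across the terminals).
Nodal analysis, taking node 3 as the 0 V reference.
Source V1 fixes V_0 = 12 V.
KCL at each unknown node (sum of currents leaving = 0; resistances in Ω):
  Node 1: (V_1 - 12)/51 + (V_1 - V_2)/560 + (V_1 - 0)/7500 = 0
  Node 2: (V_2 - V_1)/560 + (V_2 - 0)/75 = 0
Collecting terms (coefficients in siemens):
  0.02153·V_1 - 0.001786·V_2 = 0.2353
  0.01512·V_2 - 0.001786·V_1 = 0
Determinant D = (0.02153)(0.01512) - (-0.001786)(-0.001786) = 0.0003223
V_1 = [(0.2353)(0.01512) - (-0.001786)(0)]/D = 11.04 V
V_2 = [(0.02153)(0) - (0.2353)(-0.001786)]/D = 1.304 V
V_th = V_2 - V_3 = 1.304 - 0 = 1.304 V
Step 2 — R_th: zero the source — replace V1 by a short circuit (node 3 merges into node 0) — and find the resistance seen between A (node 2) and B (node 0).
Reduce the network between node 2 (A) and node 0 (B) by series/parallel combination:
  Rp1 = R1 ‖ R3 (parallel, both between nodes 0 and 1) = 1/(1/51 + 1/7500) = 50.66 Ω
  Rs1 = R2 + Rp1 (series, joined only at node 1) = 560 + 50.66 = 610.7 Ω
  Rp2 = R4 ‖ Rs1 (parallel, both between nodes 0 and 2) = 1/(1/75 + 1/610.7) = 66.8 Ω
R_th = 66.8 Ω
I_n = V_th/R_th = 1.304/66.8 = 0.01952 A, and R_n = R_th = 66.8 Ω

Final answer: I_n = 0.01952 A, R_n = 66.8 Ω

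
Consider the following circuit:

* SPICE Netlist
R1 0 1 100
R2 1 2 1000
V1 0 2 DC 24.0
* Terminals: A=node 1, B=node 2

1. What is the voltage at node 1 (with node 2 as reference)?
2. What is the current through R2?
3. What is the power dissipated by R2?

Nodal analysis, taking node 2 as the 0 V reference.
Source V1 fixes V_0 = 24 V.
KCL at each unknown node (sum of currents leaving = 0; resistances in Ω):
  Node 1: (V_1 - 24)/100 + (V_1 - 0)/1000 = 0
Collecting terms: 0.011 × V_1 = 0.24  =>  V_1 = 21.82 V
Part 1:
  Read off the nodal solution: V_1 = 21.82 V
Part 2:
  I_R2 = (V_1 - V_2)/R2 = (21.82 - 0)/1000 = 0.02182 A
  Magnitude: I_R2 = 0.02182 A
Part 3:
  I_R2 = (V_1 - V_2)/R2 = (21.82 - 0)/1000 = 0.02182 A
  P_R2 = I_R2² × R2 = (0.02182)² × 1000 = 0.476 W

Final answers:
1. V_1 = 21.82 V
2. I_R2 = 0.02182 A
3. P_R2 = 0.476 W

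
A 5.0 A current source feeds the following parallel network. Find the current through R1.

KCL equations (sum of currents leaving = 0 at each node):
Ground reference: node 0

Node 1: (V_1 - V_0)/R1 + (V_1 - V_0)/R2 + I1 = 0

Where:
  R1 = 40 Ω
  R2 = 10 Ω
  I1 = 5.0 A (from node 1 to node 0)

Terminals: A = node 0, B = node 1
All resistors sit directly between nodes 0 and 1, so they are in parallel and share one voltage V; the full source current 5 A splits among them.
1/R_par = 1/40 + 1/10 = 0.125 S  =>  R_par = 8 Ω
V = I × R_par = 5 × 8 = 40 V
I_R1 = V/R1 = 40/40 = 1 A

Final answer: 1 A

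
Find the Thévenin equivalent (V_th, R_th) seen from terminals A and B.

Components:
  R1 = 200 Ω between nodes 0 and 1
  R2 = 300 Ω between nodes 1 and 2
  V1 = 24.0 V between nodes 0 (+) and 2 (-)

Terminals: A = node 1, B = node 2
Step 1 — V_th is the open-circuit voltage V_A - V_B (nothing connected across the terminals).
Nodal analysis, taking node 2 as the 0 V reference.
Source V1 fixes V_0 = 24 V.
KCL at each unknown node (sum of currents leaving = 0; resistances in Ω):
  Node 1: (V_1 - 24)/200 + (V_1 - 0)/300 = 0
Collecting terms: 0.008333 × V_1 = 0.12  =>  V_1 = 14.4 V
V_th = V_1 - V_2 = 14.4 - 0 = 14.4 V
Step 2 — R_th: zero the source — replace V1 by a short circuit (node 2 merges into node 0) — and find the resistance seen between A (node 1) and B (node 0).
Reduce the network between node 1 (A) and node 0 (B) by series/parallel combination:
  Rp1 = R1 ‖ R2 (parallel, both between nodes 0 and 1) = 1/(1/200 + 1/300) = 120 Ω
R_th = 120 Ω

Final answer: V_th = 14.4 V, R_th = 120 Ω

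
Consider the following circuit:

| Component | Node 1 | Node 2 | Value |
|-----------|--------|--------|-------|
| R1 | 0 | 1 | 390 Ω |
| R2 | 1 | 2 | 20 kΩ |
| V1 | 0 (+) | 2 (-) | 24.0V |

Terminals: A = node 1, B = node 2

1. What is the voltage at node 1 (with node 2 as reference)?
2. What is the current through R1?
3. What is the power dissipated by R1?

Nodal analysis, taking node 2 as the 0 V reference.
Source V1 fixes V_0 = 24 V.
KCL at each unknown node (sum of currents leaving = 0; resistances in Ω):
  Node 1: (V_1 - 24)/390 + (V_1 - 0)/20000 = 0
Collecting terms: 0.002614 × V_1 = 0.06154  =>  V_1 = 23.54 V
Part 1:
  Read off the nodal solution: V_1 = 23.54 V
Part 2:
  I_R1 = (V_0 - V_1)/R1 = (24 - 23.54)/390 = 0.001177 A
  Magnitude: I_R1 = 0.001177 A
Part 3:
  I_R1 = (V_0 - V_1)/R1 = (24 - 23.54)/390 = 0.001177 A
  P_R1 = I_R1² × R1 = (0.001177)² × 390 = 0.0005403 W

Final answers:
1. V_1 = 23.54 V
2. I_R1 = 0.001177 A
3. P_R1 = 0.0005403 W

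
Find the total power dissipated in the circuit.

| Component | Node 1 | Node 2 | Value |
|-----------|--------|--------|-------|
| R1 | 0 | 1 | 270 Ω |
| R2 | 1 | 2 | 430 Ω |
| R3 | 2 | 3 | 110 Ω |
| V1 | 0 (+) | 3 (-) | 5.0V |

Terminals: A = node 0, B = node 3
Nodal analysis, taking node 3 as the 0 V reference.
Source V1 fixes V_0 = 5 V.
KCL at each unknown node (sum of currents leaving = 0; resistances in Ω):
  Node 1: (V_1 - 5)/270 + (V_1 - V_2)/430 = 0
  Node 2: (V_2 - V_1)/430 + (V_2 - 0)/110 = 0
Collecting terms (coefficients in siemens):
  0.006029·V_1 - 0.002326·V_2 = 0.01852
  0.01142·V_2 - 0.002326·V_1 = 0
Determinant D = (0.006029)(0.01142) - (-0.002326)(-0.002326) = 0.00006342
V_1 = [(0.01852)(0.01142) - (-0.002326)(0)]/D = 3.333 V
V_2 = [(0.006029)(0) - (0.01852)(-0.002326)]/D = 0.679 V
Power in each resistor, P = (ΔV)²/R:
  P_R1 = (5 - 3.333)²/270 = 0.01029 W
  P_R2 = (3.333 - 0.679)²/430 = 0.01638 W
  P_R3 = (0.679 - 0)²/110 = 0.004191 W
P_total = P_R1 + P_R2 + P_R3 = 0.03086 W

Final answer: 0.03086 W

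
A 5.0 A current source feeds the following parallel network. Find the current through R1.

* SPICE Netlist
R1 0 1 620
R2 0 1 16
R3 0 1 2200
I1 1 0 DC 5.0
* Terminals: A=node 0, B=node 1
All resistors sit directly between nodes 0 and 1, so they are in parallel and share one voltage V; the full source current 5 A splits among them.
1/R_par = 1/620 + 1/16 + 1/2200 = 0.06457 S  =>  R_par = 15.49 Ω
V = I × R_par = 5 × 15.49 = 77.44 V
I_R1 = V/R1 = 77.44/620 = 0.1249 A

Final answer: 0.1249 A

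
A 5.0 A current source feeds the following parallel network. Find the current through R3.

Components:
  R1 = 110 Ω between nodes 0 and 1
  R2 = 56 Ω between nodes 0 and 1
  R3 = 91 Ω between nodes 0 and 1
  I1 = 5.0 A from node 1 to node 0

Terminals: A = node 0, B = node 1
All resistors sit directly between nodes 0 and 1, so they are in parallel and share one voltage V; the full source current 5 A splits among them.
1/R_par = 1/110 + 1/56 + 1/91 = 0.03794 S  =>  R_par = 26.36 Ω
V = I × R_par = 5 × 26.36 = 131.8 V
I_R3 = V/R3 = 131.8/91 = 1.448 A

Final answer: 1.448 A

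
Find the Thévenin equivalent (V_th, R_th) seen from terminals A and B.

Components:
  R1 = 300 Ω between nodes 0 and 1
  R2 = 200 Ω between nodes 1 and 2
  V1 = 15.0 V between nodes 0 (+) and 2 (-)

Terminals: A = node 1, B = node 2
Step 1 — V_th is the open-circuit voltage V_A - V_B (nothing connected across the terminals).
Nodal analysis, taking node 2 as the 0 V reference.
Source V1 fixes V_0 = 15 V.
KCL at each unknown node (sum of currents leaving = 0; resistances in Ω):
  Node 1: (V_1 - 15)/300 + (V_1 - 0)/200 = 0
Collecting terms: 0.008333 × V_1 = 0.05  =>  V_1 = 6 V
V_th = V_1 - V_2 = 6 - 0 = 6 V
Step 2 — R_th: zero the source — replace V1 by a short circuit (node 2 merges into node 0) — and find the resistance seen between A (node 1) and B (node 0).
Reduce the network between node 1 (A) and node 0 (B) by series/parallel combination:
  Rp1 = R1 ‖ R2 (parallel, both between nodes 0 and 1) = 1/(1/300 + 1/200) = 120 Ω
R_th = 120 Ω

Final answer: V_th = 6 V, R_th = 120 Ω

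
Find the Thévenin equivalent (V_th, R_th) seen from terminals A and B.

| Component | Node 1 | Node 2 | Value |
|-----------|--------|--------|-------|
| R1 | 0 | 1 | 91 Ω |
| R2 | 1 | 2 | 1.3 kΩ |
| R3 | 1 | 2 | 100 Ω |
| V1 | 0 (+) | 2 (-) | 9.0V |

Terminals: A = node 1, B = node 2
Step 1 — V_th is the open-circuit voltage V_A - V_B (nothing connected across the terminals).
Nodal analysis, taking node 2 as the 0 V reference.
Source V1 fixes V_0 = 9 V.
KCL at each unknown node (sum of currents leaving = 0; resistances in Ω):
  Node 1: (V_1 - 9)/91 + (V_1 - 0)/1300 + (V_1 - 0)/100 = 0
Collecting terms: 0.02176 × V_1 = 0.0989  =>  V_1 = 4.545 V
V_th = V_1 - V_2 = 4.545 - 0 = 4.545 V
Step 2 — R_th: zero the source — replace V1 by a short circuit (node 2 merges into node 0) — and find the resistance seen between A (node 1) and B (node 0).
Reduce the network between node 1 (A) and node 0 (B) by series/parallel combination:
  Rp1 = R1 ‖ R2 ‖ R3 (parallel, all between nodes 0 and 1) = 1/(1/91 + 1/1300 + 1/100) = 45.96 Ω
R_th = 45.96 Ω

Final answer: V_th = 4.545 V, R_th = 45.96 Ω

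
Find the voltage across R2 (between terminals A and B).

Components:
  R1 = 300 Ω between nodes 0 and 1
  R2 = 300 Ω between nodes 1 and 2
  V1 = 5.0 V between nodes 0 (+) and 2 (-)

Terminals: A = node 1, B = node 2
R1 and R2 are in series across V1 (node 0 → node 1 → node 2), and the output A–B is taken across R2, so this is a voltage divider.
Series current: I = V1/(R1 + R2) = 5/(300 + 300) = 5/600 = 0.008333 A
V_R2 = I × R2 = V1 × R2/(R1 + R2) = 5 × 300/600 = 2.5 V

Final answer: 2.5 V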